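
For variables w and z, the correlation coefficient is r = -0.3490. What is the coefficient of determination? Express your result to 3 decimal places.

r² = (-0.3490)² = 0.122

0.122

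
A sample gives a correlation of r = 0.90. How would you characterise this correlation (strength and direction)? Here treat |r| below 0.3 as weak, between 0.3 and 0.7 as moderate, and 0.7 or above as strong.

r = 0.90 > 0 so the relationship is positive.
|r| = 0.90, which falls in the strong range.

strong positive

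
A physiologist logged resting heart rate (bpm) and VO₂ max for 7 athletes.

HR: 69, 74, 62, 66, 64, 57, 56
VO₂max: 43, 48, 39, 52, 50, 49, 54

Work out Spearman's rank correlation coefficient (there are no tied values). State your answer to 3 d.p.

-0.393

Rank HR: 6, 7, 3, 5, 4, 2, 1
Rank VO₂max: 2, 3, 1, 6, 5, 4, 7
d = rank(HR) − rank(VO₂max): 4, 4, 2, -1, -1, -2, -6; Σd² = 78
ρ = 1 − 6Σd² / [n(n²−1)] = 1 − 6×78 / (7×48) = 1 − 468/336 ≈ -0.393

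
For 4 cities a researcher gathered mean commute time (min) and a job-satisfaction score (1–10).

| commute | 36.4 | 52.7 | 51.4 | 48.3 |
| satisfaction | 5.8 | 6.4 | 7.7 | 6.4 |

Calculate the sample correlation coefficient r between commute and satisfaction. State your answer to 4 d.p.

0.6680

n = 4, Σx = 188.8, Σy = 26.3, Σx² = 9077.1, Σy² = 174.85, Σxy = 1253.3
nΣxy − ΣxΣy = 5013.2 − 4965.44 = 47.76
nΣx² − (Σx)² = 36308.4 − 35645.44 = 662.96; nΣy² − (Σy)² = 699.4 − 691.69 = 7.71
r = 47.76 / √(662.96 × 7.71) = 47.76 / 71.4942 ≈ 0.6680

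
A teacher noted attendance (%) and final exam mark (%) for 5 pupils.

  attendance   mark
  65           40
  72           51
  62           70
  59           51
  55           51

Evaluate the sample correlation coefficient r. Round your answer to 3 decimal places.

-0.136

n = 5, Σx = 313, Σy = 263, Σx² = 19759, Σy² = 14303, Σxy = 16426
nΣxy − ΣxΣy = 82130 − 82319 = -189
nΣx² − (Σx)² = 98795 − 97969 = 826; nΣy² − (Σy)² = 71515 − 69169 = 2346
r = -189 / √(826 × 2346) = -189 / 1392.0474 ≈ -0.136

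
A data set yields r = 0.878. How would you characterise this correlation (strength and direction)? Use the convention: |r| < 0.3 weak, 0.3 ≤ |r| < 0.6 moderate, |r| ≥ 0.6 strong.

strong positive

r = 0.878 > 0 so the relationship is positive.
|r| = 0.878, which falls in the strong range.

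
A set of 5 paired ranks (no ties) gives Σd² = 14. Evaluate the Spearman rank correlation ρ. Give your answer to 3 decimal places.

0.300

ρ = 1 − 6Σd² / [n(n²−1)] = 1 − 6×14 / (5×24)
  = 1 − 84/120 = 1 − 0.7000 ≈ 0.300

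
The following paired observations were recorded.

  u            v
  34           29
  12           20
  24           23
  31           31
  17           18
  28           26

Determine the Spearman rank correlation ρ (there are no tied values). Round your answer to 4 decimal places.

Rank u: 6, 1, 3, 5, 2, 4
Rank v: 5, 2, 3, 6, 1, 4
d = rank(u) − rank(v): 1, -1, 0, -1, 1, 0; Σd² = 4
ρ = 1 − 6Σd² / [n(n²−1)] = 1 − 6×4 / (6×35) = 1 − 24/210 ≈ 0.8857

0.8857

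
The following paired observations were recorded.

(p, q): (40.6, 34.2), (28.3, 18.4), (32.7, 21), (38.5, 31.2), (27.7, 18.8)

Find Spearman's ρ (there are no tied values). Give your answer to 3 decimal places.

0.900

Rank p: 5, 2, 3, 4, 1
Rank q: 5, 1, 3, 4, 2
d = rank(p) − rank(q): 0, 1, 0, 0, -1; Σd² = 2
ρ = 1 − 6Σd² / [n(n²−1)] = 1 − 6×2 / (5×24) = 1 − 12/120 ≈ 0.900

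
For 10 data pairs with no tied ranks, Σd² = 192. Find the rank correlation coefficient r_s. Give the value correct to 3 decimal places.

-0.164

ρ = 1 − 6Σd² / [n(n²−1)] = 1 − 6×192 / (10×99)
  = 1 − 1152/990 = 1 − 1.1636 ≈ -0.164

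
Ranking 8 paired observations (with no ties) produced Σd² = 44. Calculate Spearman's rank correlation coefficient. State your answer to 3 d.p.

ρ = 1 − 6Σd² / [n(n²−1)] = 1 − 6×44 / (8×63)
  = 1 − 264/504 = 1 − 0.5238 ≈ 0.476

0.476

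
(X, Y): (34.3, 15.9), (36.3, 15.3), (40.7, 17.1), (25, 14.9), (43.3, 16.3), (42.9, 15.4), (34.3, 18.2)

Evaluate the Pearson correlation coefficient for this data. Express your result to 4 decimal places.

n = 7, ΣX = 256.8, ΣY = 113.1, ΣX² = 9667.46, ΣY² = 1835.41, ΣXY = 4159.94
nΣXY − ΣXΣY = 29119.58 − 29044.08 = 75.5
nΣX² − (ΣX)² = 67672.22 − 65946.24 = 1725.98; nΣY² − (ΣY)² = 12847.87 − 12791.61 = 56.26
r = 75.5 / √(1725.98 × 56.26) = 75.5 / 311.6146 ≈ 0.2423

0.2423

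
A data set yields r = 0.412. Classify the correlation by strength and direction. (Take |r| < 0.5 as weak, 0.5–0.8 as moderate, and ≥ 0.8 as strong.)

r = 0.412 > 0 so the relationship is positive.
|r| = 0.412, which falls in the weak range.

weak positive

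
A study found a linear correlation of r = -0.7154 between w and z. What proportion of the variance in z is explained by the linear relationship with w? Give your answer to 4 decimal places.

0.5118

r² = (-0.7154)² = 0.5118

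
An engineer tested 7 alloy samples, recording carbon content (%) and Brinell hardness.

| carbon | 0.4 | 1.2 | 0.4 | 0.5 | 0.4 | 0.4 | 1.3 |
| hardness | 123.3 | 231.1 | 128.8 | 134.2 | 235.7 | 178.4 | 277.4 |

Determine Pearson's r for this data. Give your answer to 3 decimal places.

n = 7, Σx = 4.6, Σy = 1308.9, Σx² = 4.02, Σy² = 267540.99, Σxy = 971.52
nΣxy − ΣxΣy = 6800.64 − 6020.94 = 779.7
nΣx² − (Σx)² = 28.14 − 21.16 = 6.98; nΣy² − (Σy)² = 1872786.93 − 1713219.21 = 159567.72
r = 779.7 / √(6.98 × 159567.72) = 779.7 / 1055.3590 ≈ 0.739

0.739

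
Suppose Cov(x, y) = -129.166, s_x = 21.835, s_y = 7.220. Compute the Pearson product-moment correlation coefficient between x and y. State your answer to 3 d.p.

r = Cov(x,y) / (s_x · s_y) = -129.166 / (21.835 × 7.220)
  = -129.166 / 157.6487 ≈ -0.819

-0.819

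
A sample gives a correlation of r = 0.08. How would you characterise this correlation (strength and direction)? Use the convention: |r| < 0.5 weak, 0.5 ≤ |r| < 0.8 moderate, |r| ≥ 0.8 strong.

weak positive

r = 0.08 > 0 so the relationship is positive.
|r| = 0.08, which falls in the weak range.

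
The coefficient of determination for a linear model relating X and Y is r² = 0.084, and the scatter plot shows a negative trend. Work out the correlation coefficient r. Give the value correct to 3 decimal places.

|r| = √0.084 = 0.290
The association is negative, so r = −0.290.

-0.290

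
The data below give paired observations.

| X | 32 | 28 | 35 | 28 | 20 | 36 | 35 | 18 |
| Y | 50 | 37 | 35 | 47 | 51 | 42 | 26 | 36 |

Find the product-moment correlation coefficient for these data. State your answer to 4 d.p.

n = 8, ΣX = 232, ΣY = 324, ΣX² = 7062, ΣY² = 13640, ΣXY = 9267
nΣXY − ΣXΣY = 74136 − 75168 = -1032
nΣX² − (ΣX)² = 56496 − 53824 = 2672; nΣY² − (ΣY)² = 109120 − 104976 = 4144
r = -1032 / √(2672 × 4144) = -1032 / 3327.5769 ≈ -0.3101

-0.3101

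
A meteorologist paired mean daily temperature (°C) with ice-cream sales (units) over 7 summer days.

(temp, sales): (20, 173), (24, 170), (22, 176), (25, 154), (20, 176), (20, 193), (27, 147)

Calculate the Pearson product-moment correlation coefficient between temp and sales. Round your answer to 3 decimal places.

-0.878

n = 7, Σx = 158, Σy = 1189, Σx² = 3614, Σy² = 203355, Σxy = 26611
nΣxy − ΣxΣy = 186277 − 187862 = -1585
nΣx² − (Σx)² = 25298 − 24964 = 334; nΣy² − (Σy)² = 1423485 − 1413721 = 9764
r = -1585 / √(334 × 9764) = -1585 / 1805.8726 ≈ -0.878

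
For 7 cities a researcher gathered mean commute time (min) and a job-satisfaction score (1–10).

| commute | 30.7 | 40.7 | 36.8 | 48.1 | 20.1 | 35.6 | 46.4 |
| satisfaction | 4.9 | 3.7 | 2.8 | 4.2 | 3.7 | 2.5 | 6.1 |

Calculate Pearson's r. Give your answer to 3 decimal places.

n = 7, Σx = 258.4, Σy = 27.9, Σx² = 10091.16, Σy² = 120.33, Σxy = 1052.49
nΣxy − ΣxΣy = 7367.43 − 7209.36 = 158.07
nΣx² − (Σx)² = 70638.12 − 66770.56 = 3867.56; nΣy² − (Σy)² = 842.31 − 778.41 = 63.9
r = 158.07 / √(3867.56 × 63.9) = 158.07 / 497.1288 ≈ 0.318

0.318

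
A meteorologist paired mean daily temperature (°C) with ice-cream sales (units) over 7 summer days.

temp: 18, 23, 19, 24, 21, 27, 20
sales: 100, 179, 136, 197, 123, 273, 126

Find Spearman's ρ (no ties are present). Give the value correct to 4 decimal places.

Rank temp: 1, 5, 2, 6, 4, 7, 3
Rank sales: 1, 5, 4, 6, 2, 7, 3
d = rank(temp) − rank(sales): 0, 0, -2, 0, 2, 0, 0; Σd² = 8
ρ = 1 − 6Σd² / [n(n²−1)] = 1 − 6×8 / (7×48) = 1 − 48/336 ≈ 0.8571

0.8571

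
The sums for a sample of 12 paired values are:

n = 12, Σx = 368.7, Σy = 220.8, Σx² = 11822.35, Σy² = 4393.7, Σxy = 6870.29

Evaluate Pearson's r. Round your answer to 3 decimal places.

r = (nΣxy − ΣxΣy) / √[(nΣx² − (Σx)²)(nΣy² − (Σy)²)]
Numerator: 12×6870.29 − 368.7×220.8 = 1034.52
Denominator: √[(141868.2 − 135939.69)(52724.4 − 48752.64)] = √[5928.51 × 3971.76] = 4852.4858
r = 1034.52 / 4852.4858 ≈ 0.213

0.213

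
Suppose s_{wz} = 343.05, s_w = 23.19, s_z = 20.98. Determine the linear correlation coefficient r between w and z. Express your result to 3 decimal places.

r = Cov(w,z) / (s_w · s_z) = 343.05 / (23.19 × 20.98)
  = 343.05 / 486.5262 ≈ 0.705

0.705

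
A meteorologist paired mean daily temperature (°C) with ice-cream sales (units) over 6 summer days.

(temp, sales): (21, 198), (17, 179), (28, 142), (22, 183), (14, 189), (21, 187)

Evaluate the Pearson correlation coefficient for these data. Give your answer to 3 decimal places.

n = 6, Σx = 123, Σy = 1078, Σx² = 2635, Σy² = 195588, Σxy = 21776
nΣxy − ΣxΣy = 130656 − 132594 = -1938
nΣx² − (Σx)² = 15810 − 15129 = 681; nΣy² − (Σy)² = 1173528 − 1162084 = 11444
r = -1938 / √(681 × 11444) = -1938 / 2791.6597 ≈ -0.694

-0.694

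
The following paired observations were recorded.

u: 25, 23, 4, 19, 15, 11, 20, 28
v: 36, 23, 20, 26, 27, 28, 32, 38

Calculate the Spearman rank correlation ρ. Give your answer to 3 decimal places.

0.667

Rank u: 7, 6, 1, 4, 3, 2, 5, 8
Rank v: 7, 2, 1, 3, 4, 5, 6, 8
d = rank(u) − rank(v): 0, 4, 0, 1, -1, -3, -1, 0; Σd² = 28
ρ = 1 − 6Σd² / [n(n²−1)] = 1 − 6×28 / (8×63) = 1 − 168/504 ≈ 0.667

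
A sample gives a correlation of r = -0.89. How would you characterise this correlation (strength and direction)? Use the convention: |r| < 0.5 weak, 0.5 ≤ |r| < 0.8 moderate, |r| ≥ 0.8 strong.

r = -0.89 < 0 so the relationship is negative.
|r| = 0.89, which falls in the strong range.

strong negative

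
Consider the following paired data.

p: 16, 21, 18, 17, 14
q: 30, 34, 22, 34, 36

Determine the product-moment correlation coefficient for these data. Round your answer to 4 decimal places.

-0.1937

n = 5, Σp = 86, Σq = 156, Σp² = 1506, Σq² = 4992, Σpq = 2672
nΣpq − ΣpΣq = 13360 − 13416 = -56
nΣp² − (Σp)² = 7530 − 7396 = 134; nΣq² − (Σq)² = 24960 − 24336 = 624
r = -56 / √(134 × 624) = -56 / 289.1643 ≈ -0.1937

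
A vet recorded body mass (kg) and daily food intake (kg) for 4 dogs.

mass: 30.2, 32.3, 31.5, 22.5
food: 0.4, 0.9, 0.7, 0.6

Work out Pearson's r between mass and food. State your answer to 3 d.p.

0.347

n = 4, Σx = 116.5, Σy = 2.6, Σx² = 3453.83, Σy² = 1.82, Σxy = 76.7
nΣxy − ΣxΣy = 306.8 − 302.9 = 3.9
nΣx² − (Σx)² = 13815.32 − 13572.25 = 243.07; nΣy² − (Σy)² = 7.28 − 6.76 = 0.52
r = 3.9 / √(243.07 × 0.52) = 3.9 / 11.2426 ≈ 0.347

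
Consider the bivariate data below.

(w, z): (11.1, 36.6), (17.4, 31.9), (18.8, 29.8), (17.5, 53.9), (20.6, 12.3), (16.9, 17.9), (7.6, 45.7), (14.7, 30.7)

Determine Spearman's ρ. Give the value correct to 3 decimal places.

-0.500

Rank w: 2, 5, 7, 6, 8, 4, 1, 3
Rank z: 6, 5, 3, 8, 1, 2, 7, 4
d = rank(w) − rank(z): -4, 0, 4, -2, 7, 2, -6, -1; Σd² = 126
ρ = 1 − 6Σd² / [n(n²−1)] = 1 − 6×126 / (8×63) = 1 − 756/504 ≈ -0.500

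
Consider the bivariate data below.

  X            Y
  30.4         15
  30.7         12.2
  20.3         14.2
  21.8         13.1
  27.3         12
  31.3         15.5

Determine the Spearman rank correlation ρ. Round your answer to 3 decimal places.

Rank X: 4, 5, 1, 2, 3, 6
Rank Y: 5, 2, 4, 3, 1, 6
d = rank(X) − rank(Y): -1, 3, -3, -1, 2, 0; Σd² = 24
ρ = 1 − 6Σd² / [n(n²−1)] = 1 − 6×24 / (6×35) = 1 − 144/210 ≈ 0.314

0.314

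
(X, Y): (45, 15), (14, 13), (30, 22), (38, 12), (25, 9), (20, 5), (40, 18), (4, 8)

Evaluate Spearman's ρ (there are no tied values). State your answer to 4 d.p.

0.6190

Rank X: 8, 2, 5, 6, 4, 3, 7, 1
Rank Y: 6, 5, 8, 4, 3, 1, 7, 2
d = rank(X) − rank(Y): 2, -3, -3, 2, 1, 2, 0, -1; Σd² = 32
ρ = 1 − 6Σd² / [n(n²−1)] = 1 − 6×32 / (8×63) = 1 − 192/504 ≈ 0.6190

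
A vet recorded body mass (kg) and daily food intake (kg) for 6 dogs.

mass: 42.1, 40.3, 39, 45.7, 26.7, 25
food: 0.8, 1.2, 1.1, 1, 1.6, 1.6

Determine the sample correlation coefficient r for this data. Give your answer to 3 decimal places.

-0.925

n = 6, Σx = 218.8, Σy = 7.3, Σx² = 8343.88, Σy² = 9.41, Σxy = 253.36
nΣxy − ΣxΣy = 1520.16 − 1597.24 = -77.08
nΣx² − (Σx)² = 50063.28 − 47873.44 = 2189.84; nΣy² − (Σy)² = 56.46 − 53.29 = 3.17
r = -77.08 / √(2189.84 × 3.17) = -77.08 / 83.3174 ≈ -0.925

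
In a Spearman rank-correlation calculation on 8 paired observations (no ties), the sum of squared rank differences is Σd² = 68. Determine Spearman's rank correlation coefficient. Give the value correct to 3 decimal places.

ρ = 1 − 6Σd² / [n(n²−1)] = 1 − 6×68 / (8×63)
  = 1 − 408/504 = 1 − 0.8095 ≈ 0.190

0.190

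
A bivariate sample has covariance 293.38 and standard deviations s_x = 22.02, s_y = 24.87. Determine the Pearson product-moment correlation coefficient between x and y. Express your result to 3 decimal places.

0.536

r = Cov(x,y) / (s_x · s_y) = 293.38 / (22.02 × 24.87)
  = 293.38 / 547.6374 ≈ 0.536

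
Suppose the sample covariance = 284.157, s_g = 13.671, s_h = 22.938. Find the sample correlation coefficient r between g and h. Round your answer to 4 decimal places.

r = Cov(g,h) / (s_g · s_h) = 284.157 / (13.671 × 22.938)
  = 284.157 / 313.5854 ≈ 0.9062

0.9062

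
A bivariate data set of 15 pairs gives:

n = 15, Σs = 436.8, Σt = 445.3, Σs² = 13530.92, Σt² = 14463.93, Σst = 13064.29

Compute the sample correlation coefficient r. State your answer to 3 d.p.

0.097

r = (nΣst − ΣsΣt) / √[(nΣs² − (Σs)²)(nΣt² − (Σt)²)]
Numerator: 15×13064.29 − 436.8×445.3 = 1457.31
Denominator: √[(202963.8 − 190794.24)(216958.95 − 198292.09)] = √[12169.56 × 18666.86] = 15072.0759
r = 1457.31 / 15072.0759 ≈ 0.097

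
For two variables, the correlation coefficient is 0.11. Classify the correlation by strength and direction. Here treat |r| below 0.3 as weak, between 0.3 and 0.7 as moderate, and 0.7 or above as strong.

weak positive

r = 0.11 > 0 so the relationship is positive.
|r| = 0.11, which falls in the weak range.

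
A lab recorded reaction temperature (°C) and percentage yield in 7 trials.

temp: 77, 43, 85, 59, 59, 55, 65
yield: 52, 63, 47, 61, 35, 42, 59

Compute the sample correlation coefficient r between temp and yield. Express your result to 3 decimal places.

-0.229

n = 7, Σx = 443, Σy = 359, Σx² = 29215, Σy² = 19073, Σxy = 22517
nΣxy − ΣxΣy = 157619 − 159037 = -1418
nΣx² − (Σx)² = 204505 − 196249 = 8256; nΣy² − (Σy)² = 133511 − 128881 = 4630
r = -1418 / √(8256 × 4630) = -1418 / 6182.6596 ≈ -0.229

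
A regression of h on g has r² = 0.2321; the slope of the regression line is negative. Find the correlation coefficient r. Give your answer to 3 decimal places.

|r| = √0.2321 = 0.482
The association is negative, so r = −0.482.

-0.482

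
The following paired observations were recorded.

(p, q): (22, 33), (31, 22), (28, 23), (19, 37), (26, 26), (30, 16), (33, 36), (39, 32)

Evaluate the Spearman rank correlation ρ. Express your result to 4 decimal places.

Rank p: 2, 6, 4, 1, 3, 5, 7, 8
Rank q: 6, 2, 3, 8, 4, 1, 7, 5
d = rank(p) − rank(q): -4, 4, 1, -7, -1, 4, 0, 3; Σd² = 108
ρ = 1 − 6Σd² / [n(n²−1)] = 1 − 6×108 / (8×63) = 1 − 648/504 ≈ -0.2857

-0.2857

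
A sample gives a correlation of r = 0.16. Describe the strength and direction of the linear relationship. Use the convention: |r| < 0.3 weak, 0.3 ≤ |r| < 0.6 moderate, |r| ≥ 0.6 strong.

weak positive

r = 0.16 > 0 so the relationship is positive.
|r| = 0.16, which falls in the weak range.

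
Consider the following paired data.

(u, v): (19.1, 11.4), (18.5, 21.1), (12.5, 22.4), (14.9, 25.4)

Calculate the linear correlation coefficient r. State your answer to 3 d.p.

n = 4, Σu = 65, Σv = 80.3, Σu² = 1085.32, Σv² = 1722.09, Σuv = 1266.55
nΣuv − ΣuΣv = 5066.2 − 5219.5 = -153.3
nΣu² − (Σu)² = 4341.28 − 4225 = 116.28; nΣv² − (Σv)² = 6888.36 − 6448.09 = 440.27
r = -153.3 / √(116.28 × 440.27) = -153.3 / 226.2622 ≈ -0.678

-0.678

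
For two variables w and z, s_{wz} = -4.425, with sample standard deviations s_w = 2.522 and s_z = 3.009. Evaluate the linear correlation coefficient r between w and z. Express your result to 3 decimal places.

-0.583

r = Cov(w,z) / (s_w · s_z) = -4.425 / (2.522 × 3.009)
  = -4.425 / 7.5887 ≈ -0.583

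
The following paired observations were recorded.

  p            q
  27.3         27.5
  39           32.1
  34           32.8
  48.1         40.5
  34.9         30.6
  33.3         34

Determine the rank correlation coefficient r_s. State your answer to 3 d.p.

0.486

Rank p: 1, 5, 3, 6, 4, 2
Rank q: 1, 3, 4, 6, 2, 5
d = rank(p) − rank(q): 0, 2, -1, 0, 2, -3; Σd² = 18
ρ = 1 − 6Σd² / [n(n²−1)] = 1 − 6×18 / (6×35) = 1 − 108/210 ≈ 0.486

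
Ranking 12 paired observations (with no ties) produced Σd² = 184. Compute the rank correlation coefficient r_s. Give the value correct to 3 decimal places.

0.357

ρ = 1 − 6Σd² / [n(n²−1)] = 1 − 6×184 / (12×143)
  = 1 − 1104/1716 = 1 − 0.6434 ≈ 0.357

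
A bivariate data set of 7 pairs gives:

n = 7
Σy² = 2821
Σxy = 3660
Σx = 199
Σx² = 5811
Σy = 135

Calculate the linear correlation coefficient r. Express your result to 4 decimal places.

-0.9729

r = (nΣxy − ΣxΣy) / √[(nΣx² − (Σx)²)(nΣy² − (Σy)²)]
Numerator: 7×3660 − 199×135 = -1245
Denominator: √[(40677 − 39601)(19747 − 18225)] = √[1076 × 1522] = 1279.7156
r = -1245 / 1279.7156 ≈ -0.9729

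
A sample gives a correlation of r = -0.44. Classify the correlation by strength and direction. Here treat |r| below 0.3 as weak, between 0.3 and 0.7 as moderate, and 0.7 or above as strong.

r = -0.44 < 0 so the relationship is negative.
|r| = 0.44, which falls in the moderate range.

moderate negative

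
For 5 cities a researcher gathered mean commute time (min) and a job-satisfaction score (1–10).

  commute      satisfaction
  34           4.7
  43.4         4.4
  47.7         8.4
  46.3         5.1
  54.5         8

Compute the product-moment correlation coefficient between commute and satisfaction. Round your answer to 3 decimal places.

n = 5, Σx = 225.9, Σy = 30.6, Σx² = 10428.79, Σy² = 202.02, Σxy = 1423.57
nΣxy − ΣxΣy = 7117.85 − 6912.54 = 205.31
nΣx² − (Σx)² = 52143.95 − 51030.81 = 1113.14; nΣy² − (Σy)² = 1010.1 − 936.36 = 73.74
r = 205.31 / √(1113.14 × 73.74) = 205.31 / 286.5012 ≈ 0.717

0.717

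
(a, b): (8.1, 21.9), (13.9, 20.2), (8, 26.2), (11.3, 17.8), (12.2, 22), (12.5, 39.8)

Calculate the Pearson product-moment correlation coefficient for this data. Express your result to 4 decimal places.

n = 6, Σa = 66, Σb = 147.9, Σa² = 755.6, Σb² = 3958.97, Σab = 1634.81
nΣab − ΣaΣb = 9808.86 − 9761.4 = 47.46
nΣa² − (Σa)² = 4533.6 − 4356 = 177.6; nΣb² − (Σb)² = 23753.82 − 21874.41 = 1879.41
r = 47.46 / √(177.6 × 1879.41) = 47.46 / 577.7397 ≈ 0.0821

0.0821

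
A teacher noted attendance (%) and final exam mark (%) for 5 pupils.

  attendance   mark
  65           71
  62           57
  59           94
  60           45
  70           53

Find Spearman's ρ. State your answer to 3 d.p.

-0.300

Rank attendance: 4, 3, 1, 2, 5
Rank mark: 4, 3, 5, 1, 2
d = rank(attendance) − rank(mark): 0, 0, -4, 1, 3; Σd² = 26
ρ = 1 − 6Σd² / [n(n²−1)] = 1 − 6×26 / (5×24) = 1 − 156/120 ≈ -0.300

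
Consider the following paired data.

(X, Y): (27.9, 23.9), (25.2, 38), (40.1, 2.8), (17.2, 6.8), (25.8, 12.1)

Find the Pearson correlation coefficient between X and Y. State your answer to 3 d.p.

-0.236

n = 5, ΣX = 136.2, ΣY = 83.6, ΣX² = 3982.94, ΣY² = 2215.7, ΣXY = 2165.83
nΣXY − ΣXΣY = 10829.15 − 11386.32 = -557.17
nΣX² − (ΣX)² = 19914.7 − 18550.44 = 1364.26; nΣY² − (ΣY)² = 11078.5 − 6988.96 = 4089.54
r = -557.17 / √(1364.26 × 4089.54) = -557.17 / 2362.0321 ≈ -0.236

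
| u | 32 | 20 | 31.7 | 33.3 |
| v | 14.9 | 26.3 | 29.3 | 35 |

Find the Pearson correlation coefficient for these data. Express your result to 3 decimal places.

n = 4, Σu = 117, Σv = 105.5, Σu² = 3537.78, Σv² = 2997.19, Σuv = 3097.11
nΣuv − ΣuΣv = 12388.44 − 12343.5 = 44.94
nΣu² − (Σu)² = 14151.12 − 13689 = 462.12; nΣv² − (Σv)² = 11988.76 − 11130.25 = 858.51
r = 44.94 / √(462.12 × 858.51) = 44.94 / 629.8687 ≈ 0.071

0.071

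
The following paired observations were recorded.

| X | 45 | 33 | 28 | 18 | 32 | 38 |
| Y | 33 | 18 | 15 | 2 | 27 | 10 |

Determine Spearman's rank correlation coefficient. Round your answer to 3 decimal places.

0.600

Rank X: 6, 4, 2, 1, 3, 5
Rank Y: 6, 4, 3, 1, 5, 2
d = rank(X) − rank(Y): 0, 0, -1, 0, -2, 3; Σd² = 14
ρ = 1 − 6Σd² / [n(n²−1)] = 1 − 6×14 / (6×35) = 1 − 84/210 ≈ 0.600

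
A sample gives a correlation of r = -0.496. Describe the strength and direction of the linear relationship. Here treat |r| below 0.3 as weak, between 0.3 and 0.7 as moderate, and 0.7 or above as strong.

r = -0.496 < 0 so the relationship is negative.
|r| = 0.496, which falls in the moderate range.

moderate negative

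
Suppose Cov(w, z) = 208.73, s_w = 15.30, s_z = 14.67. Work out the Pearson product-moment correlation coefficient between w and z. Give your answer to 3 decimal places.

r = Cov(w,z) / (s_w · s_z) = 208.73 / (15.30 × 14.67)
  = 208.73 / 224.4510 ≈ 0.930

0.930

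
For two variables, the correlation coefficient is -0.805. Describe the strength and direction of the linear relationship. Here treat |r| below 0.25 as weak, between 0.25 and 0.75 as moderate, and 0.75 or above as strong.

r = -0.805 < 0 so the relationship is negative.
|r| = 0.805, which falls in the strong range.

strong negative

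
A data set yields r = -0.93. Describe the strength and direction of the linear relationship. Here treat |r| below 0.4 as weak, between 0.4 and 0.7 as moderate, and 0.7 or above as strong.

strong negative

r = -0.93 < 0 so the relationship is negative.
|r| = 0.93, which falls in the strong range.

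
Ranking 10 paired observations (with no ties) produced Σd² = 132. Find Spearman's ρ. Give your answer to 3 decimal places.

ρ = 1 − 6Σd² / [n(n²−1)] = 1 − 6×132 / (10×99)
  = 1 − 792/990 = 1 − 0.8000 ≈ 0.200

0.200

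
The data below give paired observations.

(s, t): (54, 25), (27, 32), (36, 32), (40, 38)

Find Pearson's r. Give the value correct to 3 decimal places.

-0.551

n = 4, Σs = 157, Σt = 127, Σs² = 6541, Σt² = 4117, Σst = 4886
nΣst − ΣsΣt = 19544 − 19939 = -395
nΣs² − (Σs)² = 26164 − 24649 = 1515; nΣt² − (Σt)² = 16468 − 16129 = 339
r = -395 / √(1515 × 339) = -395 / 716.6484 ≈ -0.551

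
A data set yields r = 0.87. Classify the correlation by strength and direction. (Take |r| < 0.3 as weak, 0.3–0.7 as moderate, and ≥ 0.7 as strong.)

strong positive

r = 0.87 > 0 so the relationship is positive.
|r| = 0.87, which falls in the strong range.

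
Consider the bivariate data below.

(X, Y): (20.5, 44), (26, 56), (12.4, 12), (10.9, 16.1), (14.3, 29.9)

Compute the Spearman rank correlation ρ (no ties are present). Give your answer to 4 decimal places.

Rank X: 4, 5, 2, 1, 3
Rank Y: 4, 5, 1, 2, 3
d = rank(X) − rank(Y): 0, 0, 1, -1, 0; Σd² = 2
ρ = 1 − 6Σd² / [n(n²−1)] = 1 − 6×2 / (5×24) = 1 − 12/120 ≈ 0.9000

0.9000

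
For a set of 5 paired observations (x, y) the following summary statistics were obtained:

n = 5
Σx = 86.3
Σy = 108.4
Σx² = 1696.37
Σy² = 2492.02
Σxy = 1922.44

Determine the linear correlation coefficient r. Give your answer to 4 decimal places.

r = (nΣxy − ΣxΣy) / √[(nΣx² − (Σx)²)(nΣy² − (Σy)²)]
Numerator: 5×1922.44 − 86.3×108.4 = 257.28
Denominator: √[(8481.85 − 7447.69)(12460.1 − 11750.56)] = √[1034.16 × 709.54] = 856.6084
r = 257.28 / 856.6084 ≈ 0.3003

0.3003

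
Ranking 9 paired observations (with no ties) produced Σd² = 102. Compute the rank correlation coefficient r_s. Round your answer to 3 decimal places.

ρ = 1 − 6Σd² / [n(n²−1)] = 1 − 6×102 / (9×80)
  = 1 − 612/720 = 1 − 0.8500 ≈ 0.150

0.150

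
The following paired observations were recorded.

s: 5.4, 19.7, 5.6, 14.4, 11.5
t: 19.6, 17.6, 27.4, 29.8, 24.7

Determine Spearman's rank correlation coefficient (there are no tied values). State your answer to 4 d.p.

-0.1000

Rank s: 1, 5, 2, 4, 3
Rank t: 2, 1, 4, 5, 3
d = rank(s) − rank(t): -1, 4, -2, -1, 0; Σd² = 22
ρ = 1 − 6Σd² / [n(n²−1)] = 1 − 6×22 / (5×24) = 1 − 132/120 ≈ -0.1000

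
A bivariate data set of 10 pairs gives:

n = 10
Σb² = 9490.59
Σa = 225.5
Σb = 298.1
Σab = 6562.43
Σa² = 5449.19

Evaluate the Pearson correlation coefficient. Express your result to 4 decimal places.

-0.3405

r = (nΣab − ΣaΣb) / √[(nΣa² − (Σa)²)(nΣb² − (Σb)²)]
Numerator: 10×6562.43 − 225.5×298.1 = -1597.25
Denominator: √[(54491.9 − 50850.25)(94905.9 − 88863.61)] = √[3641.65 × 6042.29] = 4690.8321
r = -1597.25 / 4690.8321 ≈ -0.3405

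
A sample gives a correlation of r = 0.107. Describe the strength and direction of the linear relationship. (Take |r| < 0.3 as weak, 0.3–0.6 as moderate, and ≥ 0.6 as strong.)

weak positive

r = 0.107 > 0 so the relationship is positive.
|r| = 0.107, which falls in the weak range.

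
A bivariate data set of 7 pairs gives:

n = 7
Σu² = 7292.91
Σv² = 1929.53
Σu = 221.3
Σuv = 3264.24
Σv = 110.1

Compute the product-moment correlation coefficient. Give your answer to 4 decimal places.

r = (nΣuv − ΣuΣv) / √[(nΣu² − (Σu)²)(nΣv² − (Σv)²)]
Numerator: 7×3264.24 − 221.3×110.1 = -1515.45
Denominator: √[(51050.37 − 48973.69)(13506.71 − 12122.01)] = √[2076.68 × 1384.7] = 1695.7532
r = -1515.45 / 1695.7532 ≈ -0.8937

-0.8937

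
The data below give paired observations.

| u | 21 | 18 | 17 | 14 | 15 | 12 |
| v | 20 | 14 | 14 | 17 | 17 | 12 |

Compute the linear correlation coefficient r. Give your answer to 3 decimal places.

0.596

n = 6, Σu = 97, Σv = 94, Σu² = 1619, Σv² = 1514, Σuv = 1547
nΣuv − ΣuΣv = 9282 − 9118 = 164
nΣu² − (Σu)² = 9714 − 9409 = 305; nΣv² − (Σv)² = 9084 − 8836 = 248
r = 164 / √(305 × 248) = 164 / 275.0273 ≈ 0.596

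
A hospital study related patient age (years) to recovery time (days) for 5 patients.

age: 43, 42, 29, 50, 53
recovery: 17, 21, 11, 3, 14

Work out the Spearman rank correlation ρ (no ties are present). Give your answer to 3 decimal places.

Rank age: 3, 2, 1, 4, 5
Rank recovery: 4, 5, 2, 1, 3
d = rank(age) − rank(recovery): -1, -3, -1, 3, 2; Σd² = 24
ρ = 1 − 6Σd² / [n(n²−1)] = 1 − 6×24 / (5×24) = 1 − 144/120 ≈ -0.200

-0.200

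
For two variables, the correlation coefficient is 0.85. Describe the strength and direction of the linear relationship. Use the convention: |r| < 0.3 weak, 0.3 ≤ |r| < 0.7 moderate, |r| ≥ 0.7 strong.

strong positive

r = 0.85 > 0 so the relationship is positive.
|r| = 0.85, which falls in the strong range.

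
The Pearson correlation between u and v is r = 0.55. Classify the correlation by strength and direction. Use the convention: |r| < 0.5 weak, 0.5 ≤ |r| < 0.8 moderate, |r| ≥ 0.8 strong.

r = 0.55 > 0 so the relationship is positive.
|r| = 0.55, which falls in the moderate range.

moderate positive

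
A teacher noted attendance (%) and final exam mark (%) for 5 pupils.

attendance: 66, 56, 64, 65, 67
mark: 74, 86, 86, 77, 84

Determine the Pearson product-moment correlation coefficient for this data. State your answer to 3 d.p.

-0.494

n = 5, Σx = 318, Σy = 407, Σx² = 20302, Σy² = 33253, Σxy = 25837
nΣxy − ΣxΣy = 129185 − 129426 = -241
nΣx² − (Σx)² = 101510 − 101124 = 386; nΣy² − (Σy)² = 166265 − 165649 = 616
r = -241 / √(386 × 616) = -241 / 487.6228 ≈ -0.494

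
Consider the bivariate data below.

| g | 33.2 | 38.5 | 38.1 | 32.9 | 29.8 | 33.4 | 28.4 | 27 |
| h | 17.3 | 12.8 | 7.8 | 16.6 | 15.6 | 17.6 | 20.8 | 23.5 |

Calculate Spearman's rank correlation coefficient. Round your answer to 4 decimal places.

-0.7381

Rank g: 5, 8, 7, 4, 3, 6, 2, 1
Rank h: 5, 2, 1, 4, 3, 6, 7, 8
d = rank(g) − rank(h): 0, 6, 6, 0, 0, 0, -5, -7; Σd² = 146
ρ = 1 − 6Σd² / [n(n²−1)] = 1 − 6×146 / (8×63) = 1 − 876/504 ≈ -0.7381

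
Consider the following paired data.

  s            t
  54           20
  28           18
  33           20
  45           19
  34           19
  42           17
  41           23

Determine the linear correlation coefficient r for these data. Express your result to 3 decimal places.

0.204

n = 7, Σs = 277, Σt = 136, Σs² = 11415, Σt² = 2664, Σst = 5402
nΣst − ΣsΣt = 37814 − 37672 = 142
nΣs² − (Σs)² = 79905 − 76729 = 3176; nΣt² − (Σt)² = 18648 − 18496 = 152
r = 142 / √(3176 × 152) = 142 / 694.8036 ≈ 0.204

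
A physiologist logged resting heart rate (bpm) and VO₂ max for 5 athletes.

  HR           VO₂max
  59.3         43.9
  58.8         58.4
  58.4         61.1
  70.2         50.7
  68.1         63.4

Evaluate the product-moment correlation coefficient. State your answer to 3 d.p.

0.058

n = 5, Σx = 314.8, Σy = 277.5, Σx² = 19950.14, Σy² = 15661.03, Σxy = 17482.11
nΣxy − ΣxΣy = 87410.55 − 87357 = 53.55
nΣx² − (Σx)² = 99750.7 − 99099.04 = 651.66; nΣy² − (Σy)² = 78305.15 − 77006.25 = 1298.9
r = 53.55 / √(651.66 × 1298.9) = 53.55 / 920.0224 ≈ 0.058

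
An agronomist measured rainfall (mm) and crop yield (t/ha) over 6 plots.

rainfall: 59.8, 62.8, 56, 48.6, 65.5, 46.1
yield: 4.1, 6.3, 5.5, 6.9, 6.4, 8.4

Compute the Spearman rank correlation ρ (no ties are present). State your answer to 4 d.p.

Rank rainfall: 4, 5, 3, 2, 6, 1
Rank yield: 1, 3, 2, 5, 4, 6
d = rank(rainfall) − rank(yield): 3, 2, 1, -3, 2, -5; Σd² = 52
ρ = 1 − 6Σd² / [n(n²−1)] = 1 − 6×52 / (6×35) = 1 − 312/210 ≈ -0.4857

-0.4857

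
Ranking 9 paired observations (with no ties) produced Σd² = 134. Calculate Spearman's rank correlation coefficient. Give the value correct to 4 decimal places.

-0.1167

ρ = 1 − 6Σd² / [n(n²−1)] = 1 − 6×134 / (9×80)
  = 1 − 804/720 = 1 − 1.11667 ≈ -0.1167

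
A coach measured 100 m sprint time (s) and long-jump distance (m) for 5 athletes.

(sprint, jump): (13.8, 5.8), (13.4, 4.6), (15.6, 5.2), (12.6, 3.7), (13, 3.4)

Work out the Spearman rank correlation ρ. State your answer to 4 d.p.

0.8000

Rank sprint: 4, 3, 5, 1, 2
Rank jump: 5, 3, 4, 2, 1
d = rank(sprint) − rank(jump): -1, 0, 1, -1, 1; Σd² = 4
ρ = 1 − 6Σd² / [n(n²−1)] = 1 − 6×4 / (5×24) = 1 − 24/120 ≈ 0.8000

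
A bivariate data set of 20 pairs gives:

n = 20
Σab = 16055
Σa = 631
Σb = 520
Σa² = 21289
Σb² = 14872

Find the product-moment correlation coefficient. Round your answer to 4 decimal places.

r = (nΣab − ΣaΣb) / √[(nΣa² − (Σa)²)(nΣb² − (Σb)²)]
Numerator: 20×16055 − 631×520 = -7020
Denominator: √[(425780 − 398161)(297440 − 270400)] = √[27619 × 27040] = 27327.9666
r = -7020 / 27327.9666 ≈ -0.2569

-0.2569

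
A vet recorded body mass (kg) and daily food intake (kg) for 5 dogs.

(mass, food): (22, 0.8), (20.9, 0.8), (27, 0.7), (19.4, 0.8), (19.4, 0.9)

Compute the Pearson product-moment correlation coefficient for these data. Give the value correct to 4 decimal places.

n = 5, Σx = 108.7, Σy = 4, Σx² = 2402.53, Σy² = 3.22, Σxy = 86.2
nΣxy − ΣxΣy = 431 − 434.8 = -3.8
nΣx² − (Σx)² = 12012.65 − 11815.69 = 196.96; nΣy² − (Σy)² = 16.1 − 16 = 0.1
r = -3.8 / √(196.96 × 0.1) = -3.8 / 4.4380 ≈ -0.8562

-0.8562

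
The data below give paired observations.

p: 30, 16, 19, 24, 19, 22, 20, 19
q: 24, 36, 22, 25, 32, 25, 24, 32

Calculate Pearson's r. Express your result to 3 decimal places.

n = 8, Σp = 169, Σq = 220, Σp² = 3699, Σq² = 6230, Σpq = 4560
nΣpq − ΣpΣq = 36480 − 37180 = -700
nΣp² − (Σp)² = 29592 − 28561 = 1031; nΣq² − (Σq)² = 49840 − 48400 = 1440
r = -700 / √(1031 × 1440) = -700 / 1218.4580 ≈ -0.574

-0.574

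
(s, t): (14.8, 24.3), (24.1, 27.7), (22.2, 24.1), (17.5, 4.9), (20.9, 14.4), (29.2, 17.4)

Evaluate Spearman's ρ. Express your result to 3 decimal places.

Rank s: 1, 5, 4, 2, 3, 6
Rank t: 5, 6, 4, 1, 2, 3
d = rank(s) − rank(t): -4, -1, 0, 1, 1, 3; Σd² = 28
ρ = 1 − 6Σd² / [n(n²−1)] = 1 − 6×28 / (6×35) = 1 − 168/210 ≈ 0.200

0.200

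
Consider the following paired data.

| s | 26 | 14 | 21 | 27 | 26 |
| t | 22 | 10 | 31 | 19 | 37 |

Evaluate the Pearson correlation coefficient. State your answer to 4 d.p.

0.5441

n = 5, Σs = 114, Σt = 119, Σs² = 2718, Σt² = 3275, Σst = 2838
nΣst − ΣsΣt = 14190 − 13566 = 624
nΣs² − (Σs)² = 13590 − 12996 = 594; nΣt² − (Σt)² = 16375 − 14161 = 2214
r = 624 / √(594 × 2214) = 624 / 1146.7851 ≈ 0.5441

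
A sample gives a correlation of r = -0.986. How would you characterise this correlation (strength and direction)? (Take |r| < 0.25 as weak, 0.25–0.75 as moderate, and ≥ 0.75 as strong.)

strong negative

r = -0.986 < 0 so the relationship is negative.
|r| = 0.986, which falls in the strong range.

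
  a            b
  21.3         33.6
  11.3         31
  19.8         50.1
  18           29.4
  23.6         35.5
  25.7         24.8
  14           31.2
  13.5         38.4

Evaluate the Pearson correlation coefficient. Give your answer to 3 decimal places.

n = 8, Σa = 147.2, Σb = 274, Σa² = 2893.12, Σb² = 9787.62, Σab = 5017.52
nΣab − ΣaΣb = 40140.16 − 40332.8 = -192.64
nΣa² − (Σa)² = 23144.96 − 21667.84 = 1477.12; nΣb² − (Σb)² = 78300.96 − 75076 = 3224.96
r = -192.64 / √(1477.12 × 3224.96) = -192.64 / 2182.5794 ≈ -0.088

-0.088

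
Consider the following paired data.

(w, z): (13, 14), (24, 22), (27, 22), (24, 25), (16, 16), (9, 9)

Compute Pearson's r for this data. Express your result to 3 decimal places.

0.954

n = 6, Σw = 113, Σz = 108, Σw² = 2387, Σz² = 2126, Σwz = 2241
nΣwz − ΣwΣz = 13446 − 12204 = 1242
nΣw² − (Σw)² = 14322 − 12769 = 1553; nΣz² − (Σz)² = 12756 − 11664 = 1092
r = 1242 / √(1553 × 1092) = 1242 / 1302.2580 ≈ 0.954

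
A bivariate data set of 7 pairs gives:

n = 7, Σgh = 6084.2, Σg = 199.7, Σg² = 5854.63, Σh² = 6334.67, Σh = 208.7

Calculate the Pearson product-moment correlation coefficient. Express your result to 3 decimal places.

r = (nΣgh − ΣgΣh) / √[(nΣg² − (Σg)²)(nΣh² − (Σh)²)]
Numerator: 7×6084.2 − 199.7×208.7 = 912.01
Denominator: √[(40982.41 − 39880.09)(44342.69 − 43555.69)] = √[1102.32 × 787] = 931.4107
r = 912.01 / 931.4107 ≈ 0.979

0.979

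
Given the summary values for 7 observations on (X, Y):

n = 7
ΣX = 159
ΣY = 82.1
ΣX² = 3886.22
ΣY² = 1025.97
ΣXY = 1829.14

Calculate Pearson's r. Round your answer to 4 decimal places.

r = (nΣXY − ΣXΣY) / √[(nΣX² − (ΣX)²)(nΣY² − (ΣY)²)]
Numerator: 7×1829.14 − 159×82.1 = -249.92
Denominator: √[(27203.54 − 25281)(7181.79 − 6740.41)] = √[1922.54 × 441.38] = 921.1790
r = -249.92 / 921.1790 ≈ -0.2713

-0.2713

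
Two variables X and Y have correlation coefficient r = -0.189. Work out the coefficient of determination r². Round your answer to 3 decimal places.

0.036

r² = (-0.189)² = 0.036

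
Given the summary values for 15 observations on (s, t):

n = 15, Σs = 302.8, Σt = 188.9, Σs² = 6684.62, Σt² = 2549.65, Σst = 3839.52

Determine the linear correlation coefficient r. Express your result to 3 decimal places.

r = (nΣst − ΣsΣt) / √[(nΣs² − (Σs)²)(nΣt² − (Σt)²)]
Numerator: 15×3839.52 − 302.8×188.9 = 393.88
Denominator: √[(100269.3 − 91687.84)(38244.75 − 35683.21)] = √[8581.46 × 2561.54] = 4688.4702
r = 393.88 / 4688.4702 ≈ 0.084

0.084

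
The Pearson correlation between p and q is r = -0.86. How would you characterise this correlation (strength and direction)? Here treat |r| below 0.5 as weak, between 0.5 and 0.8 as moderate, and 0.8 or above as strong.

r = -0.86 < 0 so the relationship is negative.
|r| = 0.86, which falls in the strong range.

strong negative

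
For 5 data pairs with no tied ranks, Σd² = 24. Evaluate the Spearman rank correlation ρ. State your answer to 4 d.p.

ρ = 1 − 6Σd² / [n(n²−1)] = 1 − 6×24 / (5×24)
  = 1 − 144/120 = 1 − 1.20000 ≈ -0.2000

-0.2000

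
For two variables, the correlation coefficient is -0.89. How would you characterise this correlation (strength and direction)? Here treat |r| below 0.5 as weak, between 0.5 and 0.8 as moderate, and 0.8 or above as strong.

r = -0.89 < 0 so the relationship is negative.
|r| = 0.89, which falls in the strong range.

strong negative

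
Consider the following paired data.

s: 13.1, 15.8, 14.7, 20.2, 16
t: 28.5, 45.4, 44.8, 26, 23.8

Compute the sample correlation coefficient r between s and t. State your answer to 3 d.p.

-0.306

n = 5, Σs = 79.8, Σt = 168.5, Σs² = 1301.38, Σt² = 6122.89, Σst = 2655.23
nΣst − ΣsΣt = 13276.15 − 13446.3 = -170.15
nΣs² − (Σs)² = 6506.9 − 6368.04 = 138.86; nΣt² − (Σt)² = 30614.45 − 28392.25 = 2222.2
r = -170.15 / √(138.86 × 2222.2) = -170.15 / 555.4950 ≈ -0.306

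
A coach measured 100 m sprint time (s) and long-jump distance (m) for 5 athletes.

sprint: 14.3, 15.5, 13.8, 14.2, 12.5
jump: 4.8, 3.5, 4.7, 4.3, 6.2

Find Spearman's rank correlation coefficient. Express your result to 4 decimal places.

-0.7000

Rank sprint: 4, 5, 2, 3, 1
Rank jump: 4, 1, 3, 2, 5
d = rank(sprint) − rank(jump): 0, 4, -1, 1, -4; Σd² = 34
ρ = 1 − 6Σd² / [n(n²−1)] = 1 − 6×34 / (5×24) = 1 − 204/120 ≈ -0.7000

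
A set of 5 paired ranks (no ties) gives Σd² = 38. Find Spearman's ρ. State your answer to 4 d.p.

-0.9000

ρ = 1 − 6Σd² / [n(n²−1)] = 1 − 6×38 / (5×24)
  = 1 − 228/120 = 1 − 1.90000 ≈ -0.9000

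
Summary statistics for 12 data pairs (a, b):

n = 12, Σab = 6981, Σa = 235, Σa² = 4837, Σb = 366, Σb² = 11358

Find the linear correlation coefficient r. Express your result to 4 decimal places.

r = (nΣab − ΣaΣb) / √[(nΣa² − (Σa)²)(nΣb² − (Σb)²)]
Numerator: 12×6981 − 235×366 = -2238
Denominator: √[(58044 − 55225)(136296 − 133956)] = √[2819 × 2340] = 2568.3575
r = -2238 / 2568.3575 ≈ -0.8714

-0.8714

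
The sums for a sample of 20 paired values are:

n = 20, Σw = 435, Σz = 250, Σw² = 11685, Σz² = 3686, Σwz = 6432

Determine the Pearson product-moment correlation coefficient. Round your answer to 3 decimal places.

r = (nΣwz − ΣwΣz) / √[(nΣw² − (Σw)²)(nΣz² − (Σz)²)]
Numerator: 20×6432 − 435×250 = 19890
Denominator: √[(233700 − 189225)(73720 − 62500)] = √[44475 × 11220] = 22338.5205
r = 19890 / 22338.5205 ≈ 0.890

0.890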